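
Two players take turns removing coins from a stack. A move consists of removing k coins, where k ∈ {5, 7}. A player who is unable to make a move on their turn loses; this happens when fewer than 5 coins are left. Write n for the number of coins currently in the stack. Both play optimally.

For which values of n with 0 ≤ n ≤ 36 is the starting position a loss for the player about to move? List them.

Label each position W (a win for the player to move) or L (a loss). A position with no legal move is L; any other position is W exactly when some move reaches an L, and L when every move reaches a W.
n=0: no move → L
n=1: no move → L
n=2: no move → L
n=3: no move → L
n=4: no move → L
n=5: can move to 0, which is L ⇒ W
n=6: can move to 1, which is L ⇒ W
n=7: can move to 2, which is L ⇒ W
n=8: can move to 3, which is L ⇒ W
n=9: can move to 4, which is L ⇒ W
n=10: can move to 3, which is L ⇒ W
n=11: can move to 4, which is L ⇒ W
n=12: moves to 7(W), 5(W); every one is W ⇒ L
n=13: moves to 8(W), 6(W); every one is W ⇒ L
n=14: moves to 9(W), 7(W); every one is W ⇒ L
n=15: moves to 10(W), 8(W); every one is W ⇒ L
n=16: moves to 11(W), 9(W); every one is W ⇒ L
n=17: can move to 12, which is L ⇒ W
n=18: can move to 13, which is L ⇒ W
n=19: can move to 14, which is L ⇒ W
n=20: can move to 15, which is L ⇒ W
n=21: can move to 16, which is L ⇒ W
n=22: can move to 15, which is L ⇒ W
n=23: can move to 16, which is L ⇒ W
n=24: moves to 19(W), 17(W); every one is W ⇒ L
n=25: moves to 20(W), 18(W); every one is W ⇒ L
n=26: moves to 21(W), 19(W); every one is W ⇒ L
n=27: moves to 22(W), 20(W); every one is W ⇒ L
n=28: moves to 23(W), 21(W); every one is W ⇒ L
n=29: can move to 24, which is L ⇒ W
n=30: can move to 25, which is L ⇒ W
n=31: can move to 26, which is L ⇒ W
n=32: can move to 27, which is L ⇒ W
n=33: can move to 28, which is L ⇒ W
n=34: can move to 27, which is L ⇒ W
n=35: can move to 28, which is L ⇒ W
n=36: moves to 31(W), 29(W); every one is W ⇒ L
Reading off the rows marked L gives the requested list; there are 16 such values of n.

0, 1, 2, 3, 4, 12, 13, 14, 15, 16, 24, 25, 26, 27, 28, 36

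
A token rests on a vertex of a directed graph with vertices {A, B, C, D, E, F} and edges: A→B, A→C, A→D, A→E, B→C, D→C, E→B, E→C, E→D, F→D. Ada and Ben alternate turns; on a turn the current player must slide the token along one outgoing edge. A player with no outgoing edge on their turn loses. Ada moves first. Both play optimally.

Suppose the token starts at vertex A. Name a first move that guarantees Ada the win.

Move to C.

Use the standard recursion: the mover loses at a terminal position; elsewhere, the mover wins exactly when some move hands the opponent an L position.
Every edge goes from a vertex to one that appears earlier in the order C, D, B, E, A, F, so processing vertices in that order labels each vertex after all of its successors.
C: no outgoing edge → L
D: reaches L-position C → W
B: reaches L-position C → W
E: reaches L-position C → W
A: reaches L-position C → W
F: only reaches D(W), which is W → L
From A, the L positions reachable in one move are: C.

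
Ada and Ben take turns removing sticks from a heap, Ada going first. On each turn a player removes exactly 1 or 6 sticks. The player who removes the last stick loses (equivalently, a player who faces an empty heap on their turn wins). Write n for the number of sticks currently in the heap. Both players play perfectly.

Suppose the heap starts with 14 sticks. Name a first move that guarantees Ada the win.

Remove 6, leaving 8.

Use the standard recursion: the mover wins at a terminal position; elsewhere, the mover wins exactly when some move hands the opponent an L position.
n=0: no move; the opponent has just taken the last stick and therefore loses → W
n=1: →0(W) only, which is W, so L
n=2: →1(L), so W
n=3: →2(W) only, which is W, so L
n=4: →3(L), so W
n=5: →4(W) only, which is W, so L
n=6: →5(L), so W
n=7: →1(L), so W
n=8: →7(W), 2(W) — all W, so L
n=9: →8(L), so W
n=10: →9(W), 4(W) — all W, so L
n=11: →10(L), so W
n=12: →11(W), 6(W) — all W, so L
n=13: →12(L), so W
n=14: →8(L), so W
From 14, the L positions reachable in one move are: 8.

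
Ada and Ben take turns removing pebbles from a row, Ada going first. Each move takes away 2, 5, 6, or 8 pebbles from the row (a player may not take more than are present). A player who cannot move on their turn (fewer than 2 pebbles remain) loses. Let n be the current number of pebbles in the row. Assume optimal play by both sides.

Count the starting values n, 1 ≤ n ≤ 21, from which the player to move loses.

6

Compute win/loss labels from the base case upward. A position with no move is L. Any other position is W if it can reach an L in one move, else L.
n=0: no move → L
n=1: no move → L
n=2: reaches L-position 0 → W
n=3: reaches L-position 1 → W
n=4: only reaches 2(W), which is W → L
n=5: reaches L-position 0 → W
n=6: reaches L-position 4 → W
n=7: reaches L-position 1 → W
n=8: reaches L-position 0 → W
n=9: reaches L-position 4 → W
n=10: reaches L-position 4 → W
n=11: only reaches 9(W), 6(W), 5(W), 3(W), all W → L
n=12: reaches L-position 4 → W
n=13: reaches L-position 11 → W
n=14: only reaches 12(W), 9(W), 8(W), 6(W), all W → L
n=15: only reaches 13(W), 10(W), 9(W), 7(W), all W → L
n=16: reaches L-position 14 → W
n=17: reaches L-position 15 → W
n=18: only reaches 16(W), 13(W), 12(W), 10(W), all W → L
n=19: reaches L-position 14 → W
n=20: reaches L-position 18 → W
n=21: reaches L-position 15 → W
L entries with 1 ≤ n ≤ 21 (n=0 is outside the asked range and is not counted): n = 1, 4, 11, 14, 15, 18; that makes 6.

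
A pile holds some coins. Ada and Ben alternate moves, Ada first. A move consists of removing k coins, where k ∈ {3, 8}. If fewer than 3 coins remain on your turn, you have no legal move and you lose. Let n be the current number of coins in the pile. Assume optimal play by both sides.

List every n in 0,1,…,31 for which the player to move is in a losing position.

Classify positions by backward induction: terminal positions (no move available) are L. From any other position, the mover wins iff some move reaches an L.
n=0: no move → L
n=1: no move → L
n=2: no move → L
n=3: →0(L), so W
n=4: →1(L), so W
n=5: →2(L), so W
n=6: →3(W) only, which is W, so L
n=7: →4(W) only, which is W, so L
n=8: →0(L), so W
n=9: →6(L), so W
n=10: →7(L), so W
n=11: →8(W), 3(W) — all W, so L
n=12: →9(W), 4(W) — all W, so L
n=13: →10(W), 5(W) — all W, so L
n=14: →11(L), so W
n=15: →12(L), so W
n=16: →13(L), so W
n=17: →14(W), 9(W) — all W, so L
n=18: →15(W), 10(W) — all W, so L
n=19: →11(L), so W
n=20: →17(L), so W
n=21: →18(L), so W
n=22: →19(W), 14(W) — all W, so L
n=23: →20(W), 15(W) — all W, so L
n=24: →21(W), 16(W) — all W, so L
n=25: →22(L), so W
n=26: →23(L), so W
n=27: →24(L), so W
n=28: →25(W), 20(W) — all W, so L
n=29: →26(W), 21(W) — all W, so L
n=30: →22(L), so W
n=31: →28(L), so W
The losing starting values of n are exactly the entries labelled L in this table (15 of them).

0, 1, 2, 6, 7, 11, 12, 13, 17, 18, 22, 23, 24, 28, 29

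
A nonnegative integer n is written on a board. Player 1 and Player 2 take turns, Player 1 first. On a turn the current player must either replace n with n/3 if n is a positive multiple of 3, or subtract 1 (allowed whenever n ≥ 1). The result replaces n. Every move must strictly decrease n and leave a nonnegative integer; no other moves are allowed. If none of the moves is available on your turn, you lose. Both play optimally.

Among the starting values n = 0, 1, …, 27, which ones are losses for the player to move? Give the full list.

0, 2, 4, 7, 9, 11, 13, 15, 17, 19, 22, 24, 26

Build the W/L table. Terminal = L. A non-terminal position is W if it has a move to some L; otherwise it is L.
n=0: no move → L
n=1: W (go to 0, an L position)
n=2: L (sole option 1(W) is W)
n=3: W (go to 2, an L position)
n=4: L (sole option 3(W) is W)
n=5: W (go to 4, an L position)
n=6: W (go to 2, an L position)
n=7: L (sole option 6(W) is W)
n=8: W (go to 7, an L position)
n=9: L (options 3(W), 8(W) are all W)
n=10: W (go to 9, an L position)
n=11: L (sole option 10(W) is W)
n=12: W (go to 4, an L position)
n=13: L (sole option 12(W) is W)
n=14: W (go to 13, an L position)
n=15: L (options 5(W), 14(W) are all W)
n=16: W (go to 15, an L position)
n=17: L (sole option 16(W) is W)
n=18: W (go to 17, an L position)
n=19: L (sole option 18(W) is W)
n=20: W (go to 19, an L position)
n=21: W (go to 7, an L position)
n=22: L (sole option 21(W) is W)
n=23: W (go to 22, an L position)
n=24: L (options 8(W), 23(W) are all W)
n=25: W (go to 24, an L position)
n=26: L (sole option 25(W) is W)
n=27: W (go to 9, an L position)
Reading off the rows marked L gives the requested list; there are 13 such values of n.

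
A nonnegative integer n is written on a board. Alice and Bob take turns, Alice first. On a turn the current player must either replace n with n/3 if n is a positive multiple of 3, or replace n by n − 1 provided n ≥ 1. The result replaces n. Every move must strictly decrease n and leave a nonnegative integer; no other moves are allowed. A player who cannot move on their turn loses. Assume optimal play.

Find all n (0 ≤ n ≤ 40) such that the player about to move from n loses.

0, 2, 4, 7, 9, 11, 13, 15, 17, 19, 22, 24, 26, 28, 30, 32, 34, 36, 38, 40

Build the W/L table. Terminal = L. A non-terminal position is W if it has a move to some L; otherwise it is L.
n=0: no move → L
n=1: W (go to 0, an L position)
n=2: L (sole option 1(W) is W)
n=3: W (go to 2, an L position)
n=4: L (sole option 3(W) is W)
n=5: W (go to 4, an L position)
n=6: W (go to 2, an L position)
n=7: L (sole option 6(W) is W)
n=8: W (go to 7, an L position)
n=9: L (options 3(W), 8(W) are all W)
n=10: W (go to 9, an L position)
n=11: L (sole option 10(W) is W)
n=12: W (go to 4, an L position)
n=13: L (sole option 12(W) is W)
n=14: W (go to 13, an L position)
n=15: L (options 5(W), 14(W) are all W)
n=16: W (go to 15, an L position)
n=17: L (sole option 16(W) is W)
n=18: W (go to 17, an L position)
n=19: L (sole option 18(W) is W)
n=20: W (go to 19, an L position)
n=21: W (go to 7, an L position)
n=22: L (sole option 21(W) is W)
n=23: W (go to 22, an L position)
n=24: L (options 8(W), 23(W) are all W)
n=25: W (go to 24, an L position)
n=26: L (sole option 25(W) is W)
n=27: W (go to 9, an L position)
n=28: L (sole option 27(W) is W)
n=29: W (go to 28, an L position)
n=30: L (options 10(W), 29(W) are all W)
n=31: W (go to 30, an L position)
n=32: L (sole option 31(W) is W)
n=33: W (go to 11, an L position)
n=34: L (sole option 33(W) is W)
n=35: W (go to 34, an L position)
n=36: L (options 12(W), 35(W) are all W)
n=37: W (go to 36, an L position)
n=38: L (sole option 37(W) is W)
n=39: W (go to 13, an L position)
n=40: L (sole option 39(W) is W)
Reading off the rows marked L gives the requested list; there are 20 such values of n.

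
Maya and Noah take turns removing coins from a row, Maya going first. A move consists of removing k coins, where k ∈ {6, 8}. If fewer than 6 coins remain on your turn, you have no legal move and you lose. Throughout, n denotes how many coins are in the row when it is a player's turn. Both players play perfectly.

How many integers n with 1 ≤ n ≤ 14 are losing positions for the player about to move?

6

Compute win/loss labels from the base case upward. A position with no move is L. Any other position is W if it can reach an L in one move, else L.
n=0: no move → L
n=1: no move → L
n=2: no move → L
n=3: no move → L
n=4: no move → L
n=5: no move → L
n=6: →0(L), so W
n=7: →1(L), so W
n=8: →2(L), so W
n=9: →3(L), so W
n=10: →4(L), so W
n=11: →5(L), so W
n=12: →4(L), so W
n=13: →5(L), so W
n=14: →8(W), 6(W) — all W, so L
L entries with 1 ≤ n ≤ 14 (n=0 is outside the asked range and is not counted): n = 1, 2, 3, 4, 5, 14; that makes 6.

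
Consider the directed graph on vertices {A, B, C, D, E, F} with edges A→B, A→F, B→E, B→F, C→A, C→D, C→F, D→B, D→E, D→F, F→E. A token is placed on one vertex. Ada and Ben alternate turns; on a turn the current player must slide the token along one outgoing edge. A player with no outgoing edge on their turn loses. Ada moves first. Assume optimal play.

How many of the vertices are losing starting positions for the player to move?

Build the W/L table. Terminal = L. A non-terminal position is W if it has a move to some L; otherwise it is L.
Every edge goes from a vertex to one that appears earlier in the order E, F, B, D, A, C, so processing vertices in that order labels each vertex after all of its successors.
E: no outgoing edge → L
F: W (go to E, an L position)
B: W (go to E, an L position)
D: W (go to E, an L position)
A: L (options B(W), F(W) are all W)
C: W (go to A, an L position)
The L vertices are A, E; that is 2 in all.

2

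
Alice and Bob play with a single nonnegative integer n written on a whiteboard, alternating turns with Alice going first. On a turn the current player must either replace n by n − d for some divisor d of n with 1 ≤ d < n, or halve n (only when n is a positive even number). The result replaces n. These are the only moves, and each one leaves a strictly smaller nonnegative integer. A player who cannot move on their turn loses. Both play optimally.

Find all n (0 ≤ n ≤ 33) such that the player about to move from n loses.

0, 1, 3, 5, 7, 9, 11, 13, 15, 17, 19, 21, 23, 25, 27, 29, 31, 33

Label each position W (a win for the player to move) or L (a loss). A position with no legal move is L; any other position is W exactly when some move reaches an L, and L when every move reaches a W.
n=0: no move → L
n=1: no move → L
n=2: can move to 1, which is L ⇒ W
n=3: the only move is to 2(W), a W ⇒ L
n=4: can move to 3, which is L ⇒ W
n=5: the only move is to 4(W), a W ⇒ L
n=6: can move to 3, which is L ⇒ W
n=7: the only move is to 6(W), a W ⇒ L
n=8: can move to 7, which is L ⇒ W
n=9: moves to 6(W), 8(W); every one is W ⇒ L
n=10: can move to 5, which is L ⇒ W
n=11: the only move is to 10(W), a W ⇒ L
n=12: can move to 9, which is L ⇒ W
n=13: the only move is to 12(W), a W ⇒ L
n=14: can move to 7, which is L ⇒ W
n=15: moves to 10(W), 12(W), 14(W); every one is W ⇒ L
n=16: can move to 15, which is L ⇒ W
n=17: the only move is to 16(W), a W ⇒ L
n=18: can move to 9, which is L ⇒ W
n=19: the only move is to 18(W), a W ⇒ L
n=20: can move to 15, which is L ⇒ W
n=21: moves to 14(W), 18(W), 20(W); every one is W ⇒ L
n=22: can move to 11, which is L ⇒ W
n=23: the only move is to 22(W), a W ⇒ L
n=24: can move to 21, which is L ⇒ W
n=25: moves to 20(W), 24(W); every one is W ⇒ L
n=26: can move to 13, which is L ⇒ W
n=27: moves to 18(W), 24(W), 26(W); every one is W ⇒ L
n=28: can move to 21, which is L ⇒ W
n=29: the only move is to 28(W), a W ⇒ L
n=30: can move to 15, which is L ⇒ W
n=31: the only move is to 30(W), a W ⇒ L
n=32: can move to 31, which is L ⇒ W
n=33: moves to 22(W), 30(W), 32(W); every one is W ⇒ L
The losing starting values of n are exactly the entries labelled L in this table (18 of them).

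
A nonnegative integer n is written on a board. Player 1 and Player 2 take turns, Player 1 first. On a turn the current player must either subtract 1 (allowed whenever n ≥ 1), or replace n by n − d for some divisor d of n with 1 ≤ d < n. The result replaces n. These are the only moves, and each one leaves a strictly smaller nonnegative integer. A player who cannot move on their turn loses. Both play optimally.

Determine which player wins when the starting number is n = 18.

Player 1 wins.

Use the standard recursion: the mover loses at a terminal position; elsewhere, the mover wins exactly when some move hands the opponent an L position.
n=0: no move → L
n=1: reaches L-position 0 → W
n=2: only reaches 1(W), which is W → L
n=3: reaches L-position 2 → W
n=4: reaches L-position 2 → W
n=5: only reaches 4(W), which is W → L
n=6: reaches L-position 5 → W
n=7: only reaches 6(W), which is W → L
n=8: reaches L-position 7 → W
n=9: only reaches 6(W), 8(W), all W → L
n=10: reaches L-position 5 → W
n=11: only reaches 10(W), which is W → L
n=12: reaches L-position 9 → W
n=13: only reaches 12(W), which is W → L
n=14: reaches L-position 7 → W
n=15: only reaches 10(W), 12(W), 14(W), all W → L
n=16: reaches L-position 15 → W
n=17: only reaches 16(W), which is W → L
n=18: reaches L-position 9 → W
The starting position 18 is W: Player 1 should move to 9, handing over an L position.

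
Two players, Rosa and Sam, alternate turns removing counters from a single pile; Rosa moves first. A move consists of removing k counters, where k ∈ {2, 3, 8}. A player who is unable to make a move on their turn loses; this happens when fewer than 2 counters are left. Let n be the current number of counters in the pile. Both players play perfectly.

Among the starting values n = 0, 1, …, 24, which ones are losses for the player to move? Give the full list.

0, 1, 5, 6, 10, 11, 15, 16, 20, 21

Label each position W (a win for the player to move) or L (a loss). A position with no legal move is L; any other position is W exactly when some move reaches an L, and L when every move reaches a W.
n=0: no move → L
n=1: no move → L
n=2: reaches L-position 0 → W
n=3: reaches L-position 1 → W
n=4: reaches L-position 1 → W
n=5: only reaches 3(W), 2(W), all W → L
n=6: only reaches 4(W), 3(W), all W → L
n=7: reaches L-position 5 → W
n=8: reaches L-position 6 → W
n=9: reaches L-position 6 → W
n=10: only reaches 8(W), 7(W), 2(W), all W → L
n=11: only reaches 9(W), 8(W), 3(W), all W → L
n=12: reaches L-position 10 → W
n=13: reaches L-position 11 → W
n=14: reaches L-position 11 → W
n=15: only reaches 13(W), 12(W), 7(W), all W → L
n=16: only reaches 14(W), 13(W), 8(W), all W → L
n=17: reaches L-position 15 → W
n=18: reaches L-position 16 → W
n=19: reaches L-position 16 → W
n=20: only reaches 18(W), 17(W), 12(W), all W → L
n=21: only reaches 19(W), 18(W), 13(W), all W → L
n=22: reaches L-position 20 → W
n=23: reaches L-position 21 → W
n=24: reaches L-position 21 → W
Reading off the rows marked L gives the requested list; there are 10 such values of n.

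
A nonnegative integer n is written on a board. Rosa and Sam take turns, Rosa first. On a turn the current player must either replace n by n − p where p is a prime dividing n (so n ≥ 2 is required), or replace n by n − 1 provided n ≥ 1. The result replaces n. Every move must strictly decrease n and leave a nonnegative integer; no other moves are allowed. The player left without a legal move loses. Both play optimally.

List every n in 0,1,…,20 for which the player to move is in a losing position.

Label each position W (a win for the player to move) or L (a loss). A position with no legal move is L; any other position is W exactly when some move reaches an L, and L when every move reaches a W.
n=0: no move → L
n=1: →0(L), so W
n=2: →0(L), so W
n=3: →0(L), so W
n=4: →2(W), 3(W) — all W, so L
n=5: →0(L), so W
n=6: →4(L), so W
n=7: →0(L), so W
n=8: →6(W), 7(W) — all W, so L
n=9: →8(L), so W
n=10: →8(L), so W
n=11: →0(L), so W
n=12: →9(W), 10(W), 11(W) — all W, so L
n=13: →0(L), so W
n=14: →12(L), so W
n=15: →12(L), so W
n=16: →14(W), 15(W) — all W, so L
n=17: →0(L), so W
n=18: →16(L), so W
n=19: →0(L), so W
n=20: →15(W), 18(W), 19(W) — all W, so L
The losing starting values of n are exactly the entries labelled L in this table (6 of them).

0, 4, 8, 12, 16, 20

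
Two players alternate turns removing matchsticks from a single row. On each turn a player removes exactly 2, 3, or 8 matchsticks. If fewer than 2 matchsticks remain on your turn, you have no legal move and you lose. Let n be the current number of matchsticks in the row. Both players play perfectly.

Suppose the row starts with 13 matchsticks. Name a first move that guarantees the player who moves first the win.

Remove 2, leaving 11.

Label each position W (a win for the player to move) or L (a loss). A position with no legal move is L; any other position is W exactly when some move reaches an L, and L when every move reaches a W.
n=0: no move → L
n=1: no move → L
n=2: can move to 0, which is L ⇒ W
n=3: can move to 1, which is L ⇒ W
n=4: can move to 1, which is L ⇒ W
n=5: moves to 3(W), 2(W); every one is W ⇒ L
n=6: moves to 4(W), 3(W); every one is W ⇒ L
n=7: can move to 5, which is L ⇒ W
n=8: can move to 6, which is L ⇒ W
n=9: can move to 6, which is L ⇒ W
n=10: moves to 8(W), 7(W), 2(W); every one is W ⇒ L
n=11: moves to 9(W), 8(W), 3(W); every one is W ⇒ L
n=12: can move to 10, which is L ⇒ W
n=13: can move to 11, which is L ⇒ W
From 13, the L positions reachable in one move are: 11, 10, 5. Any move reaching one of these is winning.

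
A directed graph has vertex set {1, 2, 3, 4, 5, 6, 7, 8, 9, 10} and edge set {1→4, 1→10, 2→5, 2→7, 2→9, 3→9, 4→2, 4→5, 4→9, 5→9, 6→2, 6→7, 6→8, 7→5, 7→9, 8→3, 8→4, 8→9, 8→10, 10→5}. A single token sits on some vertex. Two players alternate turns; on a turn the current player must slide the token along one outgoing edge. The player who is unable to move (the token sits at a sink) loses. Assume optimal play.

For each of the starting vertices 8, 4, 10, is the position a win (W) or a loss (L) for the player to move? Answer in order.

8: W, 4: W, 10: L

Positions with no move are L. A position that does have a move is losing for the player to move precisely when every available move leads to a winning position for the opponent. Fill in the labels:
Every edge goes from a vertex to one that appears earlier in the order 9, 5, 7, 2, 4, 10, 3, 8, 6, 1, so processing vertices in that order labels each vertex after all of its successors.
9: no outgoing edge → L
5: W (go to 9, an L position)
7: W (go to 9, an L position)
2: W (go to 9, an L position)
4: W (go to 9, an L position)
10: L (sole option 5(W) is W)
3: W (go to 9, an L position)
8: W (go to 10, an L position)
6: L (options 8(W), 2(W), 7(W) are all W)
1: W (go to 10, an L position)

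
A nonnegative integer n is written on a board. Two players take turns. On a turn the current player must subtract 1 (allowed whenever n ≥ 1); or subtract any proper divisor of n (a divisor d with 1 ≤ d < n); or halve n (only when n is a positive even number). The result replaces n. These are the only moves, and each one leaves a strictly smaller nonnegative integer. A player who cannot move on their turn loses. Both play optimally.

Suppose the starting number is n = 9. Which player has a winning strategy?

The second player wins.

Classify positions by backward induction: terminal positions (no move available) are L. From any other position, the mover wins iff some move reaches an L.
n=0: no move → L
n=1: →0(L), so W
n=2: →1(W) only, which is W, so L
n=3: →2(L), so W
n=4: →2(L), so W
n=5: →4(W) only, which is W, so L
n=6: →5(L), so W
n=7: →6(W) only, which is W, so L
n=8: →7(L), so W
n=9: →6(W), 8(W) — all W, so L
Every move from 9 reaches a W position, so the mover loses.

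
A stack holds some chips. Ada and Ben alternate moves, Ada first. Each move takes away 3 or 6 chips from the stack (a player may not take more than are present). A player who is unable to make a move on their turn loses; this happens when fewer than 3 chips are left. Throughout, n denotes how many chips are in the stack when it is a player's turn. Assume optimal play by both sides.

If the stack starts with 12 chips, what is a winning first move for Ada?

Use the standard recursion: the mover loses at a terminal position; elsewhere, the mover wins exactly when some move hands the opponent an L position.
n=0: no move → L
n=1: no move → L
n=2: no move → L
n=3: W (go to 0, an L position)
n=4: W (go to 1, an L position)
n=5: W (go to 2, an L position)
n=6: W (go to 0, an L position)
n=7: W (go to 1, an L position)
n=8: W (go to 2, an L position)
n=9: L (options 6(W), 3(W) are all W)
n=10: L (options 7(W), 4(W) are all W)
n=11: L (options 8(W), 5(W) are all W)
n=12: W (go to 9, an L position)
From 12, the L positions reachable in one move are: 9.

Remove 3, leaving 9.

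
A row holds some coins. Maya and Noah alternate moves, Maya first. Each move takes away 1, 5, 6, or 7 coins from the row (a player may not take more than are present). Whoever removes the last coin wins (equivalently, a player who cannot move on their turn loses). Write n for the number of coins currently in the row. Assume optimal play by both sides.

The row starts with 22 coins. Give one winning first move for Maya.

Classify positions by backward induction: terminal positions (no move available) are L. From any other position, the mover wins iff some move reaches an L.
n=0: no move → L
n=1: can move to 0, which is L ⇒ W
n=2: the only move is to 1(W), a W ⇒ L
n=3: can move to 2, which is L ⇒ W
n=4: the only move is to 3(W), a W ⇒ L
n=5: can move to 4, which is L ⇒ W
n=6: can move to 0, which is L ⇒ W
n=7: can move to 2, which is L ⇒ W
n=8: can move to 2, which is L ⇒ W
n=9: can move to 4, which is L ⇒ W
n=10: can move to 4, which is L ⇒ W
n=11: can move to 4, which is L ⇒ W
n=12: moves to 11(W), 7(W), 6(W), 5(W); every one is W ⇒ L
n=13: can move to 12, which is L ⇒ W
n=14: moves to 13(W), 9(W), 8(W), 7(W); every one is W ⇒ L
n=15: can move to 14, which is L ⇒ W
n=16: moves to 15(W), 11(W), 10(W), 9(W); every one is W ⇒ L
n=17: can move to 16, which is L ⇒ W
n=18: can move to 12, which is L ⇒ W
n=19: can move to 14, which is L ⇒ W
n=20: can move to 14, which is L ⇒ W
n=21: can move to 16, which is L ⇒ W
n=22: can move to 16, which is L ⇒ W
From 22, the L positions reachable in one move are: 16.

Remove 6, leaving 16.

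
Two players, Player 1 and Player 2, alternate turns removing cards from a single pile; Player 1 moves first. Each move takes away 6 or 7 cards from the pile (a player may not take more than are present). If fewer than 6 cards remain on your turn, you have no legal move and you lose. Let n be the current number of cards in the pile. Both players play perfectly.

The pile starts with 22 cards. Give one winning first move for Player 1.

Label each position W (a win for the player to move) or L (a loss). A position with no legal move is L; any other position is W exactly when some move reaches an L, and L when every move reaches a W.
n=0: no move → L
n=1: no move → L
n=2: no move → L
n=3: no move → L
n=4: no move → L
n=5: no move → L
n=6: →0(L), so W
n=7: →1(L), so W
n=8: →2(L), so W
n=9: →3(L), so W
n=10: →4(L), so W
n=11: →5(L), so W
n=12: →5(L), so W
n=13: →7(W), 6(W) — all W, so L
n=14: →8(W), 7(W) — all W, so L
n=15: →9(W), 8(W) — all W, so L
n=16: →10(W), 9(W) — all W, so L
n=17: →11(W), 10(W) — all W, so L
n=18: →12(W), 11(W) — all W, so L
n=19: →13(L), so W
n=20: →14(L), so W
n=21: →15(L), so W
n=22: →16(L), so W
From 22, the L positions reachable in one move are: 16, 15. Any move reaching one of these is winning.

Remove 6, leaving 16.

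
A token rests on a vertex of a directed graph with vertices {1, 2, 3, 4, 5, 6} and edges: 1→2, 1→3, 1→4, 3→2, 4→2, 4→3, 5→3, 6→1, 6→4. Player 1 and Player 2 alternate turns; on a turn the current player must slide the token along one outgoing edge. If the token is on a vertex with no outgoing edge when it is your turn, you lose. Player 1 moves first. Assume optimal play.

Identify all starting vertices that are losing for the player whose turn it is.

2, 5, 6

Use the standard recursion: the mover loses at a terminal position; elsewhere, the mover wins exactly when some move hands the opponent an L position.
Every edge goes from a vertex to one that appears earlier in the order 2, 3, 4, 1, 6, 5, so processing vertices in that order labels each vertex after all of its successors.
2: no outgoing edge → L
3: can move to 2, which is L ⇒ W
4: can move to 2, which is L ⇒ W
1: can move to 2, which is L ⇒ W
6: moves to 1(W), 4(W); every one is W ⇒ L
5: the only move is to 3(W), a W ⇒ L
The losing starting vertices are exactly the entries labelled L in this table (3 of them).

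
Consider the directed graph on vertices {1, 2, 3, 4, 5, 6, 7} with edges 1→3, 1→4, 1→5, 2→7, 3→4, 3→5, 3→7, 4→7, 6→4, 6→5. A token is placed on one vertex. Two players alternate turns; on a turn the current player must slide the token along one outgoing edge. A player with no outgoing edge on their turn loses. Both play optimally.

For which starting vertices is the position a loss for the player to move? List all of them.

5, 7

Use the standard recursion: the mover loses at a terminal position; elsewhere, the mover wins exactly when some move hands the opponent an L position.
Every edge goes from a vertex to one that appears earlier in the order 5, 7, 4, 3, 1, 2, 6, so processing vertices in that order labels each vertex after all of its successors.
5: no outgoing edge → L
7: no outgoing edge → L
4: can move to 7, which is L ⇒ W
3: can move to 7, which is L ⇒ W
1: can move to 5, which is L ⇒ W
2: can move to 7, which is L ⇒ W
6: can move to 5, which is L ⇒ W
The losing starting vertices are exactly the entries labelled L in this table (2 of them).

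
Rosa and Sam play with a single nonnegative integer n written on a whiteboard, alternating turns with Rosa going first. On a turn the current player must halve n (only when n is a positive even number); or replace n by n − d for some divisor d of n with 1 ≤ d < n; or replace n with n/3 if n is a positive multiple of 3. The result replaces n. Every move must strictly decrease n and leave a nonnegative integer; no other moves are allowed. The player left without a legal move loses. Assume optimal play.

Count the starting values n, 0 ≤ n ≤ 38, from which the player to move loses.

15

Label each position W (a win for the player to move) or L (a loss). A position with no legal move is L; any other position is W exactly when some move reaches an L, and L when every move reaches a W.
n=0: no move → L
n=1: no move → L
n=2: reaches L-position 1 → W
n=3: reaches L-position 1 → W
n=4: only reaches 2(W), 3(W), all W → L
n=5: reaches L-position 4 → W
n=6: reaches L-position 4 → W
n=7: only reaches 6(W), which is W → L
n=8: reaches L-position 4 → W
n=9: only reaches 3(W), 6(W), 8(W), all W → L
n=10: reaches L-position 9 → W
n=11: only reaches 10(W), which is W → L
n=12: reaches L-position 4 → W
n=13: only reaches 12(W), which is W → L
n=14: reaches L-position 7 → W
n=15: only reaches 5(W), 10(W), 12(W), 14(W), all W → L
n=16: reaches L-position 15 → W
n=17: only reaches 16(W), which is W → L
n=18: reaches L-position 9 → W
n=19: only reaches 18(W), which is W → L
n=20: reaches L-position 15 → W
n=21: reaches L-position 7 → W
n=22: reaches L-position 11 → W
n=23: only reaches 22(W), which is W → L
n=24: reaches L-position 23 → W
n=25: only reaches 20(W), 24(W), all W → L
n=26: reaches L-position 13 → W
n=27: reaches L-position 9 → W
n=28: only reaches 14(W), 21(W), 24(W), 26(W), 27(W), all W → L
n=29: reaches L-position 28 → W
n=30: reaches L-position 15 → W
n=31: only reaches 30(W), which is W → L
n=32: reaches L-position 28 → W
n=33: reaches L-position 11 → W
n=34: reaches L-position 17 → W
n=35: reaches L-position 28 → W
n=36: only reaches 12(W), 18(W), 24(W), 27(W), 30(W), 32(W), 33(W), 34(W), 35(W), all W → L
n=37: reaches L-position 36 → W
n=38: reaches L-position 19 → W
L entries with 0 ≤ n ≤ 38: n = 0, 1, 4, 7, 9, 11, 13, 15, 17, 19, 23, 25, 28, 31, 36; that makes 15.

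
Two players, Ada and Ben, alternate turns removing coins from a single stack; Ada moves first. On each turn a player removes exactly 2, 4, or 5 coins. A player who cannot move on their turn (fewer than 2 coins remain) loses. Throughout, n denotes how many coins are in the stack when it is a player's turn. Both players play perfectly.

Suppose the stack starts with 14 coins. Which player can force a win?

Ben wins.

Positions with no move are L. A position that does have a move is losing for the player to move precisely when every available move leads to a winning position for the opponent. Fill in the labels:
n=0: no move → L
n=1: no move → L
n=2: can move to 0, which is L ⇒ W
n=3: can move to 1, which is L ⇒ W
n=4: can move to 0, which is L ⇒ W
n=5: can move to 1, which is L ⇒ W
n=6: can move to 1, which is L ⇒ W
n=7: moves to 5(W), 3(W), 2(W); every one is W ⇒ L
n=8: moves to 6(W), 4(W), 3(W); every one is W ⇒ L
n=9: can move to 7, which is L ⇒ W
n=10: can move to 8, which is L ⇒ W
n=11: can move to 7, which is L ⇒ W
n=12: can move to 8, which is L ⇒ W
n=13: can move to 8, which is L ⇒ W
n=14: moves to 12(W), 10(W), 9(W); every one is W ⇒ L
Every move from 14 reaches a W position, so the mover loses.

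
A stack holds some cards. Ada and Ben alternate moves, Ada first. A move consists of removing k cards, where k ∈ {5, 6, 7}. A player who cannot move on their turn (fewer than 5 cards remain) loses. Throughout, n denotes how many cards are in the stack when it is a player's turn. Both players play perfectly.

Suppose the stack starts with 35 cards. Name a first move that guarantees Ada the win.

Work bottom-up. With no move the player to move loses. Otherwise the position is W if at least one move leads to an L position for the opponent, and L if every move leads to a W.
n=0: no move → L
n=1: no move → L
n=2: no move → L
n=3: no move → L
n=4: no move → L
n=5: can move to 0, which is L ⇒ W
n=6: can move to 1, which is L ⇒ W
n=7: can move to 2, which is L ⇒ W
n=8: can move to 3, which is L ⇒ W
n=9: can move to 4, which is L ⇒ W
n=10: can move to 4, which is L ⇒ W
n=11: can move to 4, which is L ⇒ W
n=12: moves to 7(W), 6(W), 5(W); every one is W ⇒ L
n=13: moves to 8(W), 7(W), 6(W); every one is W ⇒ L
n=14: moves to 9(W), 8(W), 7(W); every one is W ⇒ L
n=15: moves to 10(W), 9(W), 8(W); every one is W ⇒ L
n=16: moves to 11(W), 10(W), 9(W); every one is W ⇒ L
n=17: can move to 12, which is L ⇒ W
n=18: can move to 13, which is L ⇒ W
n=19: can move to 14, which is L ⇒ W
n=20: can move to 15, which is L ⇒ W
n=21: can move to 16, which is L ⇒ W
n=22: can move to 16, which is L ⇒ W
n=23: can move to 16, which is L ⇒ W
n=24: moves to 19(W), 18(W), 17(W); every one is W ⇒ L
n=25: moves to 20(W), 19(W), 18(W); every one is W ⇒ L
n=26: moves to 21(W), 20(W), 19(W); every one is W ⇒ L
n=27: moves to 22(W), 21(W), 20(W); every one is W ⇒ L
n=28: moves to 23(W), 22(W), 21(W); every one is W ⇒ L
n=29: can move to 24, which is L ⇒ W
n=30: can move to 25, which is L ⇒ W
n=31: can move to 26, which is L ⇒ W
n=32: can move to 27, which is L ⇒ W
n=33: can move to 28, which is L ⇒ W
n=34: can move to 28, which is L ⇒ W
n=35: can move to 28, which is L ⇒ W
From 35, the L positions reachable in one move are: 28.

Remove 7, leaving 28.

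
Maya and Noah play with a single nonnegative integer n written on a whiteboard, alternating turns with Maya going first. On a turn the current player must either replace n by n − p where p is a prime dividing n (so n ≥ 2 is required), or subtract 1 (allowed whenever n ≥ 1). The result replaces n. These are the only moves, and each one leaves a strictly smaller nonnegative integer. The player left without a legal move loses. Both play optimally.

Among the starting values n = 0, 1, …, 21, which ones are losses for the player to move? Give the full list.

0, 4, 8, 12, 16, 20

Classify positions by backward induction: terminal positions (no move available) are L. From any other position, the mover wins iff some move reaches an L.
n=0: no move → L
n=1: →0(L), so W
n=2: →0(L), so W
n=3: →0(L), so W
n=4: →2(W), 3(W) — all W, so L
n=5: →0(L), so W
n=6: →4(L), so W
n=7: →0(L), so W
n=8: →6(W), 7(W) — all W, so L
n=9: →8(L), so W
n=10: →8(L), so W
n=11: →0(L), so W
n=12: →9(W), 10(W), 11(W) — all W, so L
n=13: →0(L), so W
n=14: →12(L), so W
n=15: →12(L), so W
n=16: →14(W), 15(W) — all W, so L
n=17: →0(L), so W
n=18: →16(L), so W
n=19: →0(L), so W
n=20: →15(W), 18(W), 19(W) — all W, so L
n=21: →20(L), so W
The losing starting values of n are exactly the entries labelled L in this table (6 of them).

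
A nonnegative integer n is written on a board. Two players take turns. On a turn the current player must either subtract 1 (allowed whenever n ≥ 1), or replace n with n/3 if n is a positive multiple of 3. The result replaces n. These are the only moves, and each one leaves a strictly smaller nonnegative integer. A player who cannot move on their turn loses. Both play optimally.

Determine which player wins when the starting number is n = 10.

Classify positions by backward induction: terminal positions (no move available) are L. From any other position, the mover wins iff some move reaches an L.
n=0: no move → L
n=1: W (go to 0, an L position)
n=2: L (sole option 1(W) is W)
n=3: W (go to 2, an L position)
n=4: L (sole option 3(W) is W)
n=5: W (go to 4, an L position)
n=6: W (go to 2, an L position)
n=7: L (sole option 6(W) is W)
n=8: W (go to 7, an L position)
n=9: L (options 3(W), 8(W) are all W)
n=10: W (go to 9, an L position)
The starting position 10 is W: the player to move should move to 9, handing over an L position.

The first player wins.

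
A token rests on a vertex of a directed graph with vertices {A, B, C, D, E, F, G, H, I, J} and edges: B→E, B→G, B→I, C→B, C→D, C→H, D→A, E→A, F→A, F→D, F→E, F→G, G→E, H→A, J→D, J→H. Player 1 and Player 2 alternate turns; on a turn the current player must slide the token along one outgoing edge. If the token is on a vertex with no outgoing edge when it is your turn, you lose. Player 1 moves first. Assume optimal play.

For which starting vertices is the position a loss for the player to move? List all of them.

Classify positions by backward induction: terminal positions (no move available) are L. From any other position, the mover wins iff some move reaches an L.
Every edge goes from a vertex to one that appears earlier in the order A, I, E, G, B, H, D, J, F, C, so processing vertices in that order labels each vertex after all of its successors.
A: no outgoing edge → L
I: no outgoing edge → L
E: →A(L), so W
G: →E(W) only, which is W, so L
B: →G(L), so W
H: →A(L), so W
D: →A(L), so W
J: →D(W), H(W) — all W, so L
F: →G(L), so W
C: →D(W), H(W), B(W) — all W, so L
The losing starting vertices are exactly the entries labelled L in this table (5 of them).

A, C, G, I, J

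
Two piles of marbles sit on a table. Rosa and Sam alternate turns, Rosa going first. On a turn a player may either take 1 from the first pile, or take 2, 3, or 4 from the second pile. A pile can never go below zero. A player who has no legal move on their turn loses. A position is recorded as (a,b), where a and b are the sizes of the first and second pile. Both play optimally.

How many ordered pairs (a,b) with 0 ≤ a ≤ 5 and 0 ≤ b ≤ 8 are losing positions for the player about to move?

21

Label each position W (a win for the player to move) or L (a loss). A position with no legal move is L; any other position is W exactly when some move reaches an L, and L when every move reaches a W.
Every move lowers a or b (never raises either), so fill the grid row by row in increasing a, and left to right within a row: each cell's successors are then already labelled.
      b=0  b=1  b=2  b=3  b=4  b=5  b=6  b=7  b=8
a=0:    L    L    W    W    W    W    L    L    W
a=1:    W    W    L    L    W    W    W    W    L
a=2:    L    L    W    W    W    W    L    L    W
a=3:    W    W    L    L    W    W    W    W    L
a=4:    L    L    W    W    W    W    L    L    W
a=5:    W    W    L    L    W    W    W    W    L
Cells with no legal move (terminal, hence L): (0,0), (0,1).
The remaining L cells, each justified by listing all of its moves:
(0,6): moves to (0,4)(W), (0,3)(W), (0,2)(W); every one is W ⇒ L
(0,7): moves to (0,5)(W), (0,4)(W), (0,3)(W); every one is W ⇒ L
(1,2): moves to (0,2)(W), (1,0)(W); every one is W ⇒ L
(1,3): moves to (0,3)(W), (1,1)(W), (1,0)(W); every one is W ⇒ L
(1,8): moves to (0,8)(W), (1,6)(W), (1,5)(W), (1,4)(W); every one is W ⇒ L
(2,0): the only move is to (1,0)(W), a W ⇒ L
(2,1): the only move is to (1,1)(W), a W ⇒ L
(2,6): moves to (1,6)(W), (2,4)(W), (2,3)(W), (2,2)(W); every one is W ⇒ L
(2,7): moves to (1,7)(W), (2,5)(W), (2,4)(W), (2,3)(W); every one is W ⇒ L
(3,2): moves to (2,2)(W), (3,0)(W); every one is W ⇒ L
(3,3): moves to (2,3)(W), (3,1)(W), (3,0)(W); every one is W ⇒ L
(3,8): moves to (2,8)(W), (3,6)(W), (3,5)(W), (3,4)(W); every one is W ⇒ L
(4,0): the only move is to (3,0)(W), a W ⇒ L
(4,1): the only move is to (3,1)(W), a W ⇒ L
(4,6): moves to (3,6)(W), (4,4)(W), (4,3)(W), (4,2)(W); every one is W ⇒ L
(4,7): moves to (3,7)(W), (4,5)(W), (4,4)(W), (4,3)(W); every one is W ⇒ L
(5,2): moves to (4,2)(W), (5,0)(W); every one is W ⇒ L
(5,3): moves to (4,3)(W), (5,1)(W), (5,0)(W); every one is W ⇒ L
(5,8): moves to (4,8)(W), (5,6)(W), (5,5)(W), (5,4)(W); every one is W ⇒ L
Every other cell has at least one move into one of the L cells above, so it is W.
L cells per row: a=0: 4, a=1: 3, a=2: 4, a=3: 3, a=4: 4, a=5: 3; total 21.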